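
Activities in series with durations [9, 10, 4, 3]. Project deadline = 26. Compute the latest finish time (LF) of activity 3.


LF(activity 3) = deadline - sum of successor durations
Successors: activities 4 through 4 with durations [3]
Sum of successor durations = 3
LF = 26 - 3 = 23

23


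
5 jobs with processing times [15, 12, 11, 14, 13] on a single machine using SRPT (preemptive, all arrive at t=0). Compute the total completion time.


Since all jobs arrive at t=0, SRPT equals SPT ordering.
SPT order: [11, 12, 13, 14, 15]
Completion times:
  Job 1: p=11, C=11
  Job 2: p=12, C=23
  Job 3: p=13, C=36
  Job 4: p=14, C=50
  Job 5: p=15, C=65
Total completion time = 11 + 23 + 36 + 50 + 65 = 185

185


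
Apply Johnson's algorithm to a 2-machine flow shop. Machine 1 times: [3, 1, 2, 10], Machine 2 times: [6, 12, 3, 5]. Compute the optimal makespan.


Apply Johnson's rule:
  Group 1 (a <= b): [(2, 1, 12), (3, 2, 3), (1, 3, 6)]
  Group 2 (a > b): [(4, 10, 5)]
Optimal job order: [2, 3, 1, 4]
Schedule:
  Job 2: M1 done at 1, M2 done at 13
  Job 3: M1 done at 3, M2 done at 16
  Job 1: M1 done at 6, M2 done at 22
  Job 4: M1 done at 16, M2 done at 27
Makespan = 27

27


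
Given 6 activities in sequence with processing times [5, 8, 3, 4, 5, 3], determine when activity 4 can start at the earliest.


Activity 4 starts after activities 1 through 3 complete.
Predecessor durations: [5, 8, 3]
ES = 5 + 8 + 3 = 16

16


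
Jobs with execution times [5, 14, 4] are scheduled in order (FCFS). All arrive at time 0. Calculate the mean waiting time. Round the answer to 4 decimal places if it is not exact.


FCFS order (as given): [5, 14, 4]
Waiting times:
  Job 1: wait = 0
  Job 2: wait = 5
  Job 3: wait = 19
Sum of waiting times = 24
Average waiting time = 24/3 = 8.0

8.0


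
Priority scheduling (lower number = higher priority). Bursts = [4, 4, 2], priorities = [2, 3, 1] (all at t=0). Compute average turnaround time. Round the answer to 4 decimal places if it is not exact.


Sort by priority (ascending = highest first):
Order: [(1, 2), (2, 4), (3, 4)]
Completion times:
  Priority 1, burst=2, C=2
  Priority 2, burst=4, C=6
  Priority 3, burst=4, C=10
Average turnaround = 18/3 = 6.0

6.0


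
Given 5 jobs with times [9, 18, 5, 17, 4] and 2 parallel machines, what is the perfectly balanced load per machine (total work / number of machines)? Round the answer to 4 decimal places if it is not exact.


Total processing time = 9 + 18 + 5 + 17 + 4 = 53
Number of machines = 2
Ideal balanced load = 53 / 2 = 26.5

26.5


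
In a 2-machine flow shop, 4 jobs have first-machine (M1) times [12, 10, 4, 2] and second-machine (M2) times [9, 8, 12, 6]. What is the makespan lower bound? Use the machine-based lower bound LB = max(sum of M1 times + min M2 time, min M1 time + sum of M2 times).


LB1 = sum(M1 times) + min(M2 times) = 28 + 6 = 34
LB2 = min(M1 times) + sum(M2 times) = 2 + 35 = 37
Lower bound = max(LB1, LB2) = max(34, 37) = 37

37


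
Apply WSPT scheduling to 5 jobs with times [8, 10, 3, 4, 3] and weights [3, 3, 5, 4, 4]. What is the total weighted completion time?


Compute p/w ratios and sort ascending (WSPT): [(3, 5), (3, 4), (4, 4), (8, 3), (10, 3)]
Compute weighted completion times:
  Job (p=3,w=5): C=3, w*C=5*3=15
  Job (p=3,w=4): C=6, w*C=4*6=24
  Job (p=4,w=4): C=10, w*C=4*10=40
  Job (p=8,w=3): C=18, w*C=3*18=54
  Job (p=10,w=3): C=28, w*C=3*28=84
Total weighted completion time = 217

217


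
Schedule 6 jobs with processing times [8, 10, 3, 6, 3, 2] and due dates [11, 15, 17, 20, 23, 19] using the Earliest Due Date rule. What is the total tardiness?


Sort by due date (EDD order): [(8, 11), (10, 15), (3, 17), (2, 19), (6, 20), (3, 23)]
Compute completion times and tardiness:
  Job 1: p=8, d=11, C=8, tardiness=max(0,8-11)=0
  Job 2: p=10, d=15, C=18, tardiness=max(0,18-15)=3
  Job 3: p=3, d=17, C=21, tardiness=max(0,21-17)=4
  Job 4: p=2, d=19, C=23, tardiness=max(0,23-19)=4
  Job 5: p=6, d=20, C=29, tardiness=max(0,29-20)=9
  Job 6: p=3, d=23, C=32, tardiness=max(0,32-23)=9
Total tardiness = 29

29


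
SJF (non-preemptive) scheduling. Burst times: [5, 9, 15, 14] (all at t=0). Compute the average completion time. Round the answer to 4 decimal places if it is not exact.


SJF order (ascending): [5, 9, 14, 15]
Completion times:
  Job 1: burst=5, C=5
  Job 2: burst=9, C=14
  Job 3: burst=14, C=28
  Job 4: burst=15, C=43
Average completion = 90/4 = 22.5

22.5


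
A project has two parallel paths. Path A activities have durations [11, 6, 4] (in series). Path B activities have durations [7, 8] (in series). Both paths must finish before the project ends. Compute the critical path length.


Path A total = 11 + 6 + 4 = 21
Path B total = 7 + 8 = 15
Critical path = longest path = max(21, 15) = 21

21


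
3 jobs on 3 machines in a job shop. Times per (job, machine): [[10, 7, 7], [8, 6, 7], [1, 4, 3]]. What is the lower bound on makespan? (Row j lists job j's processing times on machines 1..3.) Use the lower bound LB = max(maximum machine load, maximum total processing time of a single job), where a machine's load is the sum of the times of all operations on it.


Machine loads:
  Machine 1: 10 + 8 + 1 = 19
  Machine 2: 7 + 6 + 4 = 17
  Machine 3: 7 + 7 + 3 = 17
Max machine load = 19
Job totals:
  Job 1: 24
  Job 2: 21
  Job 3: 8
Max job total = 24
Lower bound = max(19, 24) = 24

24


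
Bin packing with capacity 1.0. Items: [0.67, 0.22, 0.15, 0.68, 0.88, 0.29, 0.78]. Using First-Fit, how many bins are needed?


Place items sequentially using First-Fit:
  Item 0.67 -> new Bin 1
  Item 0.22 -> Bin 1 (now 0.89)
  Item 0.15 -> new Bin 2
  Item 0.68 -> Bin 2 (now 0.83)
  Item 0.88 -> new Bin 3
  Item 0.29 -> new Bin 4
  Item 0.78 -> new Bin 5
Total bins used = 5

5


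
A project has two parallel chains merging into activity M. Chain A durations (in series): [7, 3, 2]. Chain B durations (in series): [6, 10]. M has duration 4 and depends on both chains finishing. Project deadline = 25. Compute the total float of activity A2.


Forward pass: ES(A2) = sum of predecessors on chain A = 7
EF = ES + duration = 7 + 3 = 10
Backward pass: LF(M) = deadline = 25; LS(M) = 25 - 4 = 21
LF(A2) = LS(M) - sum(successors on chain A) = 21 - 2 = 19
LS = LF - duration = 19 - 3 = 16
Total float = LS - ES = 16 - 7 = 9

9


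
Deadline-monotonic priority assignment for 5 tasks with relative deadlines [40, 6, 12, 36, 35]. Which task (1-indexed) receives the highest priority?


Sort tasks by relative deadline (ascending):
  Task 2: deadline = 6
  Task 3: deadline = 12
  Task 5: deadline = 35
  Task 4: deadline = 36
  Task 1: deadline = 40
Priority order (highest first): [2, 3, 5, 4, 1]
Highest priority task = 2

2


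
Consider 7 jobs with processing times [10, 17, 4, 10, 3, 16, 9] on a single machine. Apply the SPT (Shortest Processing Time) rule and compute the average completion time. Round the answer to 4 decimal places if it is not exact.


Sort jobs by processing time (SPT order): [3, 4, 9, 10, 10, 16, 17]
Compute completion times sequentially:
  Job 1: processing = 3, completes at 3
  Job 2: processing = 4, completes at 7
  Job 3: processing = 9, completes at 16
  Job 4: processing = 10, completes at 26
  Job 5: processing = 10, completes at 36
  Job 6: processing = 16, completes at 52
  Job 7: processing = 17, completes at 69
Sum of completion times = 209
Average completion time = 209/7 = 29.8571

29.8571


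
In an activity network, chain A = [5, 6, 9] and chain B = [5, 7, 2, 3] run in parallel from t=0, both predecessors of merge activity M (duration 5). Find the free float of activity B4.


ES(B4) = sum of predecessors on chain B = 14
EF(B4) = ES + duration = 14 + 3 = 17
Successor of B4 is M. ES(M) = max(sum(A), sum(B)) = max(20, 17) = 20
Free float = ES(successor) - EF(current) = 20 - 17 = 3

3


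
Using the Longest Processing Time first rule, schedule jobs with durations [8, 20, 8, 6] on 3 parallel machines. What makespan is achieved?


Sort jobs in decreasing order (LPT): [20, 8, 8, 6]
Assign each job to the least loaded machine:
  Machine 1: jobs [20], load = 20
  Machine 2: jobs [8, 6], load = 14
  Machine 3: jobs [8], load = 8
Makespan = max load = 20

20


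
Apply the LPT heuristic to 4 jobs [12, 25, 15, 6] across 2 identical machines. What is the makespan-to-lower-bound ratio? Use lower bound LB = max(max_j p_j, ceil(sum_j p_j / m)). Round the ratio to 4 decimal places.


LPT order: [25, 15, 12, 6]
Machine loads after assignment: [31, 27]
LPT makespan = 31
Lower bound = max(max_job, ceil(total/2)) = max(25, 29) = 29
Ratio = 31 / 29 = 1.069

1.069


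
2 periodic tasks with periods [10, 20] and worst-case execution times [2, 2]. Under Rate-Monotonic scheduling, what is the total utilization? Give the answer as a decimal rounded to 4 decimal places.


Compute individual utilizations (exact fractions):
  Task 1: C/T = 2/10 = 1/5 (approx. 0.2)
  Task 2: C/T = 2/20 = 1/10 (approx. 0.1)
Total utilization U = 1/5 + 1/10 = 3/10
Rounded to 4 decimal places: U = 0.3000
RM (Liu & Layland) bound for 2 tasks = 0.828427; compare with U = 3/10 (approx. 0.300000)
U <= bound, so schedulable by RM sufficient condition.

0.3000


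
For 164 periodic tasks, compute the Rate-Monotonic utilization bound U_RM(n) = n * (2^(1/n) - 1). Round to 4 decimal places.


Compute 2^(1/164) = 1.0042354515
Subtract 1: 1.0042354515 - 1 = 0.0042354515
Multiply by n: 164 * 0.0042354515 = 0.6946140460
Round to 4 dp: 0.6946

0.6946


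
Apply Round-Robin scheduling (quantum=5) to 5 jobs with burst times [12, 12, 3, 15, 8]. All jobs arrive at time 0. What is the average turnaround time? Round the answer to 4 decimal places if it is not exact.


Time quantum = 5
Execution trace:
  J1 runs 5 units, time = 5
  J2 runs 5 units, time = 10
  J3 runs 3 units, time = 13
  J4 runs 5 units, time = 18
  J5 runs 5 units, time = 23
  J1 runs 5 units, time = 28
  J2 runs 5 units, time = 33
  J4 runs 5 units, time = 38
  J5 runs 3 units, time = 41
  J1 runs 2 units, time = 43
  J2 runs 2 units, time = 45
  J4 runs 5 units, time = 50
Finish times: [43, 45, 13, 50, 41]
Average turnaround = 192/5 = 38.4

38.4


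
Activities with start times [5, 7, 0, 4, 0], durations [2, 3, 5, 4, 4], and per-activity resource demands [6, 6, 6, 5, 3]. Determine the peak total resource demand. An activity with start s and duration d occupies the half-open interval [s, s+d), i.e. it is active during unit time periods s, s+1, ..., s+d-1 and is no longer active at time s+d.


Each activity i is active on [start_i, start_i + duration_i).
Compute total resource usage per time slot:
  t=0: active resources = [6, 3], total = 9
  t=1: active resources = [6, 3], total = 9
  t=2: active resources = [6, 3], total = 9
  t=3: active resources = [6, 3], total = 9
  t=4: active resources = [6, 5], total = 11
  t=5: active resources = [6, 5], total = 11
  t=6: active resources = [6, 5], total = 11
  t=7: active resources = [6, 5], total = 11
  t=8: active resources = [6], total = 6
  t=9: active resources = [6], total = 6
Peak resource demand = 11

11


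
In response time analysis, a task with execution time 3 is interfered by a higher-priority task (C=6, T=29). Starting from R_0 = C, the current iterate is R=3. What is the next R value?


R_next = C + ceil(R_prev / T_hp) * C_hp
ceil(3 / 29) = ceil(0.1034) = 1
Interference = 1 * 6 = 6
R_next = 3 + 6 = 9

9


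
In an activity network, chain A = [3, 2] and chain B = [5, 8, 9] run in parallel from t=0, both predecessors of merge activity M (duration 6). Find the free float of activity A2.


ES(A2) = sum of predecessors on chain A = 3
EF(A2) = ES + duration = 3 + 2 = 5
Successor of A2 is M. ES(M) = max(sum(A), sum(B)) = max(5, 22) = 22
Free float = ES(successor) - EF(current) = 22 - 5 = 17

17


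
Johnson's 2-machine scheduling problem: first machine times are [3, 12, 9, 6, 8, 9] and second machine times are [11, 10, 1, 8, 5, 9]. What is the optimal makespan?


Apply Johnson's rule:
  Group 1 (a <= b): [(1, 3, 11), (4, 6, 8), (6, 9, 9)]
  Group 2 (a > b): [(2, 12, 10), (5, 8, 5), (3, 9, 1)]
Optimal job order: [1, 4, 6, 2, 5, 3]
Schedule:
  Job 1: M1 done at 3, M2 done at 14
  Job 4: M1 done at 9, M2 done at 22
  Job 6: M1 done at 18, M2 done at 31
  Job 2: M1 done at 30, M2 done at 41
  Job 5: M1 done at 38, M2 done at 46
  Job 3: M1 done at 47, M2 done at 48
Makespan = 48

48


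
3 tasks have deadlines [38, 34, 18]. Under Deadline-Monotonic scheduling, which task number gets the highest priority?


Sort tasks by relative deadline (ascending):
  Task 3: deadline = 18
  Task 2: deadline = 34
  Task 1: deadline = 38
Priority order (highest first): [3, 2, 1]
Highest priority task = 3

3


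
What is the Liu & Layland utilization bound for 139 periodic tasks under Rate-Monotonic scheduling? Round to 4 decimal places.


Compute 2^(1/139) = 1.0049991245
Subtract 1: 1.0049991245 - 1 = 0.0049991245
Multiply by n: 139 * 0.0049991245 = 0.6948783055
Round to 4 dp: 0.6949

0.6949


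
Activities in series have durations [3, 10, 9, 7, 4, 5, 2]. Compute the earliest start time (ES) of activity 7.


Activity 7 starts after activities 1 through 6 complete.
Predecessor durations: [3, 10, 9, 7, 4, 5]
ES = 3 + 10 + 9 + 7 + 4 + 5 = 38

38


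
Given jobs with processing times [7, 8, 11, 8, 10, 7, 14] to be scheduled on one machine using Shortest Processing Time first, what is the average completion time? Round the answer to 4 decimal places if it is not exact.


Sort jobs by processing time (SPT order): [7, 7, 8, 8, 10, 11, 14]
Compute completion times sequentially:
  Job 1: processing = 7, completes at 7
  Job 2: processing = 7, completes at 14
  Job 3: processing = 8, completes at 22
  Job 4: processing = 8, completes at 30
  Job 5: processing = 10, completes at 40
  Job 6: processing = 11, completes at 51
  Job 7: processing = 14, completes at 65
Sum of completion times = 229
Average completion time = 229/7 = 32.7143

32.7143


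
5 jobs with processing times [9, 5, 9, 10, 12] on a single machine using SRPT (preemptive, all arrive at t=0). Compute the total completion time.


Since all jobs arrive at t=0, SRPT equals SPT ordering.
SPT order: [5, 9, 9, 10, 12]
Completion times:
  Job 1: p=5, C=5
  Job 2: p=9, C=14
  Job 3: p=9, C=23
  Job 4: p=10, C=33
  Job 5: p=12, C=45
Total completion time = 5 + 14 + 23 + 33 + 45 = 120

120


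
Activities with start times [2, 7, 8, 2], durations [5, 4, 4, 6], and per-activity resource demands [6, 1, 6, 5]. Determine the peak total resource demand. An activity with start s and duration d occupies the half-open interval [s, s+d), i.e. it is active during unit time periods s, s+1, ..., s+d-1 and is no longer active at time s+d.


Each activity i is active on [start_i, start_i + duration_i).
Compute total resource usage per time slot:
  t=0: active resources = [], total = 0
  t=1: active resources = [], total = 0
  t=2: active resources = [6, 5], total = 11
  t=3: active resources = [6, 5], total = 11
  t=4: active resources = [6, 5], total = 11
  t=5: active resources = [6, 5], total = 11
  t=6: active resources = [6, 5], total = 11
  t=7: active resources = [1, 5], total = 6
  t=8: active resources = [1, 6], total = 7
  t=9: active resources = [1, 6], total = 7
  t=10: active resources = [1, 6], total = 7
  t=11: active resources = [6], total = 6
Peak resource demand = 11

11


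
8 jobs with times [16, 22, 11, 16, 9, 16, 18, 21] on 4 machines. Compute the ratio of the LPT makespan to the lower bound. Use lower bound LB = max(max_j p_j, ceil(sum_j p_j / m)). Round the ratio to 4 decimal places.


LPT order: [22, 21, 18, 16, 16, 16, 11, 9]
Machine loads after assignment: [31, 32, 34, 32]
LPT makespan = 34
Lower bound = max(max_job, ceil(total/4)) = max(22, 33) = 33
Ratio = 34 / 33 = 1.0303

1.0303


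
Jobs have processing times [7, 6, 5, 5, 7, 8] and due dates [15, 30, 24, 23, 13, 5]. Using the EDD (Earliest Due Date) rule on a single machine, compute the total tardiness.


Sort by due date (EDD order): [(8, 5), (7, 13), (7, 15), (5, 23), (5, 24), (6, 30)]
Compute completion times and tardiness:
  Job 1: p=8, d=5, C=8, tardiness=max(0,8-5)=3
  Job 2: p=7, d=13, C=15, tardiness=max(0,15-13)=2
  Job 3: p=7, d=15, C=22, tardiness=max(0,22-15)=7
  Job 4: p=5, d=23, C=27, tardiness=max(0,27-23)=4
  Job 5: p=5, d=24, C=32, tardiness=max(0,32-24)=8
  Job 6: p=6, d=30, C=38, tardiness=max(0,38-30)=8
Total tardiness = 32

32


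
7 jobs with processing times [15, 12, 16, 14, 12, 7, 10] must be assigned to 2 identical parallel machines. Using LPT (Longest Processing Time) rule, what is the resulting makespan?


Sort jobs in decreasing order (LPT): [16, 15, 14, 12, 12, 10, 7]
Assign each job to the least loaded machine:
  Machine 1: jobs [16, 12, 12], load = 40
  Machine 2: jobs [15, 14, 10, 7], load = 46
Makespan = max load = 46

46


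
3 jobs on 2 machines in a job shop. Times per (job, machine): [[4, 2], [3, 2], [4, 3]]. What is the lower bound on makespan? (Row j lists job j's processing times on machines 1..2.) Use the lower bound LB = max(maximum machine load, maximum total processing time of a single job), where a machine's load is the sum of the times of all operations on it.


Machine loads:
  Machine 1: 4 + 3 + 4 = 11
  Machine 2: 2 + 2 + 3 = 7
Max machine load = 11
Job totals:
  Job 1: 6
  Job 2: 5
  Job 3: 7
Max job total = 7
Lower bound = max(11, 7) = 11

11


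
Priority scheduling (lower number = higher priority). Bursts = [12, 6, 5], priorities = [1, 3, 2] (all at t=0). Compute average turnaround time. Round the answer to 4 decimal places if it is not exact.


Sort by priority (ascending = highest first):
Order: [(1, 12), (2, 5), (3, 6)]
Completion times:
  Priority 1, burst=12, C=12
  Priority 2, burst=5, C=17
  Priority 3, burst=6, C=23
Average turnaround = 52/3 = 17.3333

17.3333


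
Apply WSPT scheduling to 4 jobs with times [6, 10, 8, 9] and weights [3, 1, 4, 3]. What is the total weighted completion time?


Compute p/w ratios and sort ascending (WSPT): [(6, 3), (8, 4), (9, 3), (10, 1)]
Compute weighted completion times:
  Job (p=6,w=3): C=6, w*C=3*6=18
  Job (p=8,w=4): C=14, w*C=4*14=56
  Job (p=9,w=3): C=23, w*C=3*23=69
  Job (p=10,w=1): C=33, w*C=1*33=33
Total weighted completion time = 176

176


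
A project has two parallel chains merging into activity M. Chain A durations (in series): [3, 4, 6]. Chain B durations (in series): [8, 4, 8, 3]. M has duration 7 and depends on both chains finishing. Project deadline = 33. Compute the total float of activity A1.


Forward pass: ES(A1) = sum of predecessors on chain A = 0
EF = ES + duration = 0 + 3 = 3
Backward pass: LF(M) = deadline = 33; LS(M) = 33 - 7 = 26
LF(A1) = LS(M) - sum(successors on chain A) = 26 - 10 = 16
LS = LF - duration = 16 - 3 = 13
Total float = LS - ES = 13 - 0 = 13

13


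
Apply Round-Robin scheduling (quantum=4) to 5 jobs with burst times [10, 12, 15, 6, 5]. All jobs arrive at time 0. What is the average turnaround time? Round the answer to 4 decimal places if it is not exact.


Time quantum = 4
Execution trace:
  J1 runs 4 units, time = 4
  J2 runs 4 units, time = 8
  J3 runs 4 units, time = 12
  J4 runs 4 units, time = 16
  J5 runs 4 units, time = 20
  J1 runs 4 units, time = 24
  J2 runs 4 units, time = 28
  J3 runs 4 units, time = 32
  J4 runs 2 units, time = 34
  J5 runs 1 units, time = 35
  J1 runs 2 units, time = 37
  J2 runs 4 units, time = 41
  J3 runs 4 units, time = 45
  J3 runs 3 units, time = 48
Finish times: [37, 41, 48, 34, 35]
Average turnaround = 195/5 = 39.0

39.0


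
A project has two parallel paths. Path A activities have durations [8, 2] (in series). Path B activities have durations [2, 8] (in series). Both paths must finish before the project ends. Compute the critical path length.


Path A total = 8 + 2 = 10
Path B total = 2 + 8 = 10
Critical path = longest path = max(10, 10) = 10

10


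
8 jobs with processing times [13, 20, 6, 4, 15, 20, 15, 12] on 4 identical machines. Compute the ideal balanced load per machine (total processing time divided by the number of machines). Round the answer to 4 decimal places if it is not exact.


Total processing time = 13 + 20 + 6 + 4 + 15 + 20 + 15 + 12 = 105
Number of machines = 4
Ideal balanced load = 105 / 4 = 26.25

26.25


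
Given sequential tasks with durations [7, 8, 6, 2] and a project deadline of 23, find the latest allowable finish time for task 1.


LF(activity 1) = deadline - sum of successor durations
Successors: activities 2 through 4 with durations [8, 6, 2]
Sum of successor durations = 16
LF = 23 - 16 = 7

7


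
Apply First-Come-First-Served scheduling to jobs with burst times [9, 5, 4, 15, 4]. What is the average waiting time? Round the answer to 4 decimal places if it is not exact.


FCFS order (as given): [9, 5, 4, 15, 4]
Waiting times:
  Job 1: wait = 0
  Job 2: wait = 9
  Job 3: wait = 14
  Job 4: wait = 18
  Job 5: wait = 33
Sum of waiting times = 74
Average waiting time = 74/5 = 14.8

14.8


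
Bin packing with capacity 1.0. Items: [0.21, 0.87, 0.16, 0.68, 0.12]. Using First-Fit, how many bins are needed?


Place items sequentially using First-Fit:
  Item 0.21 -> new Bin 1
  Item 0.87 -> new Bin 2
  Item 0.16 -> Bin 1 (now 0.37)
  Item 0.68 -> new Bin 3
  Item 0.12 -> Bin 1 (now 0.49)
Total bins used = 3

3


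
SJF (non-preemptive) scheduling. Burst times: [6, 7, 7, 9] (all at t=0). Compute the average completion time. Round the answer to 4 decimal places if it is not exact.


SJF order (ascending): [6, 7, 7, 9]
Completion times:
  Job 1: burst=6, C=6
  Job 2: burst=7, C=13
  Job 3: burst=7, C=20
  Job 4: burst=9, C=29
Average completion = 68/4 = 17.0

17.0


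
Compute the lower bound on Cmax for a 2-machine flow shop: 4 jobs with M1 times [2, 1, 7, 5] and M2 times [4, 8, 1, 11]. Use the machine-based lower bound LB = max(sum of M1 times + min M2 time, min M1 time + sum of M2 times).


LB1 = sum(M1 times) + min(M2 times) = 15 + 1 = 16
LB2 = min(M1 times) + sum(M2 times) = 1 + 24 = 25
Lower bound = max(LB1, LB2) = max(16, 25) = 25

25


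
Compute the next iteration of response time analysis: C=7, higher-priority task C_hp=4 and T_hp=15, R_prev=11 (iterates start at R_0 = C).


R_next = C + ceil(R_prev / T_hp) * C_hp
ceil(11 / 15) = ceil(0.7333) = 1
Interference = 1 * 4 = 4
R_next = 7 + 4 = 11
R_next = R_prev, so the iteration has converged (response time = 11).

11


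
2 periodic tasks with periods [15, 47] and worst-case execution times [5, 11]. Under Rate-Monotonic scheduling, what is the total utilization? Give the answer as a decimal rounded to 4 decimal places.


Compute individual utilizations (exact fractions):
  Task 1: C/T = 5/15 = 1/3 (approx. 0.3333)
  Task 2: C/T = 11/47 (approx. 0.234)
Total utilization U = 1/3 + 11/47 = 80/141
Rounded to 4 decimal places: U = 0.5674
RM (Liu & Layland) bound for 2 tasks = 0.828427; compare with U = 80/141 (approx. 0.567376)
U <= bound, so schedulable by RM sufficient condition.

0.5674


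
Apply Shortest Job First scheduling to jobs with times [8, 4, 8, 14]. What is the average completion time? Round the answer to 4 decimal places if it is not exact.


SJF order (ascending): [4, 8, 8, 14]
Completion times:
  Job 1: burst=4, C=4
  Job 2: burst=8, C=12
  Job 3: burst=8, C=20
  Job 4: burst=14, C=34
Average completion = 70/4 = 17.5

17.5


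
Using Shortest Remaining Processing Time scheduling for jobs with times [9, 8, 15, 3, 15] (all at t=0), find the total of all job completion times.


Since all jobs arrive at t=0, SRPT equals SPT ordering.
SPT order: [3, 8, 9, 15, 15]
Completion times:
  Job 1: p=3, C=3
  Job 2: p=8, C=11
  Job 3: p=9, C=20
  Job 4: p=15, C=35
  Job 5: p=15, C=50
Total completion time = 3 + 11 + 20 + 35 + 50 = 119

119


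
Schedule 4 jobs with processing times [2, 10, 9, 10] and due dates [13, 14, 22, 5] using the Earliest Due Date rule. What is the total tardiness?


Sort by due date (EDD order): [(10, 5), (2, 13), (10, 14), (9, 22)]
Compute completion times and tardiness:
  Job 1: p=10, d=5, C=10, tardiness=max(0,10-5)=5
  Job 2: p=2, d=13, C=12, tardiness=max(0,12-13)=0
  Job 3: p=10, d=14, C=22, tardiness=max(0,22-14)=8
  Job 4: p=9, d=22, C=31, tardiness=max(0,31-22)=9
Total tardiness = 22

22


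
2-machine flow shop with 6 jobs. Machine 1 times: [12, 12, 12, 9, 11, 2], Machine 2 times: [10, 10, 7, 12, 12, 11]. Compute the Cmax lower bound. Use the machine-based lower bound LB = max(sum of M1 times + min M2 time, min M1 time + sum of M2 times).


LB1 = sum(M1 times) + min(M2 times) = 58 + 7 = 65
LB2 = min(M1 times) + sum(M2 times) = 2 + 62 = 64
Lower bound = max(LB1, LB2) = max(65, 64) = 65

65


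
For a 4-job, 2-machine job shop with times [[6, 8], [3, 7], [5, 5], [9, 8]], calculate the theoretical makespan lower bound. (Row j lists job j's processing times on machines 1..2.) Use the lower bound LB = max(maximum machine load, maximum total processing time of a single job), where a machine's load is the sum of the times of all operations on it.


Machine loads:
  Machine 1: 6 + 3 + 5 + 9 = 23
  Machine 2: 8 + 7 + 5 + 8 = 28
Max machine load = 28
Job totals:
  Job 1: 14
  Job 2: 10
  Job 3: 10
  Job 4: 17
Max job total = 17
Lower bound = max(28, 17) = 28

28


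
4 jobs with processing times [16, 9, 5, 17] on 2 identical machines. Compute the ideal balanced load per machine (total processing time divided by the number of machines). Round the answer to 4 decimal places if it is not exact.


Total processing time = 16 + 9 + 5 + 17 = 47
Number of machines = 2
Ideal balanced load = 47 / 2 = 23.5

23.5


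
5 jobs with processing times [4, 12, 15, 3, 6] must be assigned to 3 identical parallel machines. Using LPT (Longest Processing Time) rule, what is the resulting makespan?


Sort jobs in decreasing order (LPT): [15, 12, 6, 4, 3]
Assign each job to the least loaded machine:
  Machine 1: jobs [15], load = 15
  Machine 2: jobs [12], load = 12
  Machine 3: jobs [6, 4, 3], load = 13
Makespan = max load = 15

15


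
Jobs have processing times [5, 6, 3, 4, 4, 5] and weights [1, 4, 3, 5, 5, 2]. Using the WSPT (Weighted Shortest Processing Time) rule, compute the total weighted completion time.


Compute p/w ratios and sort ascending (WSPT): [(4, 5), (4, 5), (3, 3), (6, 4), (5, 2), (5, 1)]
Compute weighted completion times:
  Job (p=4,w=5): C=4, w*C=5*4=20
  Job (p=4,w=5): C=8, w*C=5*8=40
  Job (p=3,w=3): C=11, w*C=3*11=33
  Job (p=6,w=4): C=17, w*C=4*17=68
  Job (p=5,w=2): C=22, w*C=2*22=44
  Job (p=5,w=1): C=27, w*C=1*27=27
Total weighted completion time = 232

232


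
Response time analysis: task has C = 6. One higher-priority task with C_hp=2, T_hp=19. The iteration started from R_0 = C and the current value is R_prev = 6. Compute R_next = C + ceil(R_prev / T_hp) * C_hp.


R_next = C + ceil(R_prev / T_hp) * C_hp
ceil(6 / 19) = ceil(0.3158) = 1
Interference = 1 * 2 = 2
R_next = 6 + 2 = 8

8


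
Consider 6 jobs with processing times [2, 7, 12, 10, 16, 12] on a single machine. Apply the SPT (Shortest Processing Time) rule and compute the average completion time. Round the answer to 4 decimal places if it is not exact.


Sort jobs by processing time (SPT order): [2, 7, 10, 12, 12, 16]
Compute completion times sequentially:
  Job 1: processing = 2, completes at 2
  Job 2: processing = 7, completes at 9
  Job 3: processing = 10, completes at 19
  Job 4: processing = 12, completes at 31
  Job 5: processing = 12, completes at 43
  Job 6: processing = 16, completes at 59
Sum of completion times = 163
Average completion time = 163/6 = 27.1667

27.1667


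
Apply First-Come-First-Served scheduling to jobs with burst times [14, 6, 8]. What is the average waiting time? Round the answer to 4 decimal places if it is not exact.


FCFS order (as given): [14, 6, 8]
Waiting times:
  Job 1: wait = 0
  Job 2: wait = 14
  Job 3: wait = 20
Sum of waiting times = 34
Average waiting time = 34/3 = 11.3333

11.3333


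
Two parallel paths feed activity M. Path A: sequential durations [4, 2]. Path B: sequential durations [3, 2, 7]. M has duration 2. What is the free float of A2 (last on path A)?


ES(A2) = sum of predecessors on chain A = 4
EF(A2) = ES + duration = 4 + 2 = 6
Successor of A2 is M. ES(M) = max(sum(A), sum(B)) = max(6, 12) = 12
Free float = ES(successor) - EF(current) = 12 - 6 = 6

6


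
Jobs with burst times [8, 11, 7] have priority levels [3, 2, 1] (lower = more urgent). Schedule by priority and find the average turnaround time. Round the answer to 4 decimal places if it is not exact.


Sort by priority (ascending = highest first):
Order: [(1, 7), (2, 11), (3, 8)]
Completion times:
  Priority 1, burst=7, C=7
  Priority 2, burst=11, C=18
  Priority 3, burst=8, C=26
Average turnaround = 51/3 = 17.0

17.0


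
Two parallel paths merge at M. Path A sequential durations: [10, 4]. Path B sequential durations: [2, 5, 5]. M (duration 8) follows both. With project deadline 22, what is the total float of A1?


Forward pass: ES(A1) = sum of predecessors on chain A = 0
EF = ES + duration = 0 + 10 = 10
Backward pass: LF(M) = deadline = 22; LS(M) = 22 - 8 = 14
LF(A1) = LS(M) - sum(successors on chain A) = 14 - 4 = 10
LS = LF - duration = 10 - 10 = 0
Total float = LS - ES = 0 - 0 = 0

0


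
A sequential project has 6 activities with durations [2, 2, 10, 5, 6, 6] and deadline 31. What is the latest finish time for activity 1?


LF(activity 1) = deadline - sum of successor durations
Successors: activities 2 through 6 with durations [2, 10, 5, 6, 6]
Sum of successor durations = 29
LF = 31 - 29 = 2

2


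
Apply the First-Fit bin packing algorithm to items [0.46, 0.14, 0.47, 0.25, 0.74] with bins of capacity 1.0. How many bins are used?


Place items sequentially using First-Fit:
  Item 0.46 -> new Bin 1
  Item 0.14 -> Bin 1 (now 0.6)
  Item 0.47 -> new Bin 2
  Item 0.25 -> Bin 1 (now 0.85)
  Item 0.74 -> new Bin 3
Total bins used = 3

3


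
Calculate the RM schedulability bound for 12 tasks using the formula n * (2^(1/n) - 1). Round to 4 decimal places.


Compute 2^(1/12) = 1.0594630944
Subtract 1: 1.0594630944 - 1 = 0.0594630944
Multiply by n: 12 * 0.0594630944 = 0.7135571328
Round to 4 dp: 0.7136

0.7136


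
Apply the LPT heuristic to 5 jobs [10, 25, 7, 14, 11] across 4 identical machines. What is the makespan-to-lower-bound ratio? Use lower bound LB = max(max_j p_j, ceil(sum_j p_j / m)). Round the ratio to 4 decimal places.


LPT order: [25, 14, 11, 10, 7]
Machine loads after assignment: [25, 14, 11, 17]
LPT makespan = 25
Lower bound = max(max_job, ceil(total/4)) = max(25, 17) = 25
Ratio = 25 / 25 = 1.0

1.0


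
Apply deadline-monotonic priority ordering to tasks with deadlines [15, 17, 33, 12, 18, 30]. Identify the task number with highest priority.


Sort tasks by relative deadline (ascending):
  Task 4: deadline = 12
  Task 1: deadline = 15
  Task 2: deadline = 17
  Task 5: deadline = 18
  Task 6: deadline = 30
  Task 3: deadline = 33
Priority order (highest first): [4, 1, 2, 5, 6, 3]
Highest priority task = 4

4


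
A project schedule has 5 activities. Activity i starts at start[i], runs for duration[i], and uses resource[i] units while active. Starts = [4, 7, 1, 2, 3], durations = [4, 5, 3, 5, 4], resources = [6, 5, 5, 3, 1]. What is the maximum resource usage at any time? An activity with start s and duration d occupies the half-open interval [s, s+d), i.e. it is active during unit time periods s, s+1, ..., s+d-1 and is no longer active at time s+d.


Each activity i is active on [start_i, start_i + duration_i).
Compute total resource usage per time slot:
  t=0: active resources = [], total = 0
  t=1: active resources = [5], total = 5
  t=2: active resources = [5, 3], total = 8
  t=3: active resources = [5, 3, 1], total = 9
  t=4: active resources = [6, 3, 1], total = 10
  t=5: active resources = [6, 3, 1], total = 10
  t=6: active resources = [6, 3, 1], total = 10
  t=7: active resources = [6, 5], total = 11
  t=8: active resources = [5], total = 5
  t=9: active resources = [5], total = 5
  t=10: active resources = [5], total = 5
  t=11: active resources = [5], total = 5
Peak resource demand = 11

11


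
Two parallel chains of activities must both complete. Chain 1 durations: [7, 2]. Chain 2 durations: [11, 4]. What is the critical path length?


Path A total = 7 + 2 = 9
Path B total = 11 + 4 = 15
Critical path = longest path = max(9, 15) = 15

15


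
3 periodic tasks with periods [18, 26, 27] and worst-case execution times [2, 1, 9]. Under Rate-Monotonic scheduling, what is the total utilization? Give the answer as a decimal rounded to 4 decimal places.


Compute individual utilizations (exact fractions):
  Task 1: C/T = 2/18 = 1/9 (approx. 0.1111)
  Task 2: C/T = 1/26 (approx. 0.0385)
  Task 3: C/T = 9/27 = 1/3 (approx. 0.3333)
Total utilization U = 1/9 + 1/26 + 1/3 = 113/234
Rounded to 4 decimal places: U = 0.4829
RM (Liu & Layland) bound for 3 tasks = 0.779763; compare with U = 113/234 (approx. 0.482906)
U <= bound, so schedulable by RM sufficient condition.

0.4829


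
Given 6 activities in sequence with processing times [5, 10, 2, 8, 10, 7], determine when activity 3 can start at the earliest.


Activity 3 starts after activities 1 through 2 complete.
Predecessor durations: [5, 10]
ES = 5 + 10 = 15

15


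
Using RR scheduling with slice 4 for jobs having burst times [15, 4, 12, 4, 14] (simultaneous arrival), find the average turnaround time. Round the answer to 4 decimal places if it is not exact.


Time quantum = 4
Execution trace:
  J1 runs 4 units, time = 4
  J2 runs 4 units, time = 8
  J3 runs 4 units, time = 12
  J4 runs 4 units, time = 16
  J5 runs 4 units, time = 20
  J1 runs 4 units, time = 24
  J3 runs 4 units, time = 28
  J5 runs 4 units, time = 32
  J1 runs 4 units, time = 36
  J3 runs 4 units, time = 40
  J5 runs 4 units, time = 44
  J1 runs 3 units, time = 47
  J5 runs 2 units, time = 49
Finish times: [47, 8, 40, 16, 49]
Average turnaround = 160/5 = 32.0

32.0


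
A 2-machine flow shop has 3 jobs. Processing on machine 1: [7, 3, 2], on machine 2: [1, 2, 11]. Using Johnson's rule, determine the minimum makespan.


Apply Johnson's rule:
  Group 1 (a <= b): [(3, 2, 11)]
  Group 2 (a > b): [(2, 3, 2), (1, 7, 1)]
Optimal job order: [3, 2, 1]
Schedule:
  Job 3: M1 done at 2, M2 done at 13
  Job 2: M1 done at 5, M2 done at 15
  Job 1: M1 done at 12, M2 done at 16
Makespan = 16

16


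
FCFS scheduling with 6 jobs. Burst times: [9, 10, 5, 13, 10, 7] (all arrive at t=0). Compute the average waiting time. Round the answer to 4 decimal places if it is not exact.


FCFS order (as given): [9, 10, 5, 13, 10, 7]
Waiting times:
  Job 1: wait = 0
  Job 2: wait = 9
  Job 3: wait = 19
  Job 4: wait = 24
  Job 5: wait = 37
  Job 6: wait = 47
Sum of waiting times = 136
Average waiting time = 136/6 = 22.6667

22.6667


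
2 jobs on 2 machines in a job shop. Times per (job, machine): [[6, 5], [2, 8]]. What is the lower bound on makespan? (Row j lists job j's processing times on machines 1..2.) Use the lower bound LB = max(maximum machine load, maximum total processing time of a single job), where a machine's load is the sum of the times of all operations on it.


Machine loads:
  Machine 1: 6 + 2 = 8
  Machine 2: 5 + 8 = 13
Max machine load = 13
Job totals:
  Job 1: 11
  Job 2: 10
Max job total = 11
Lower bound = max(13, 11) = 13

13


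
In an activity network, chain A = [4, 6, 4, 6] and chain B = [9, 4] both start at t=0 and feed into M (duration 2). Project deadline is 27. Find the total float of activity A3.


Forward pass: ES(A3) = sum of predecessors on chain A = 10
EF = ES + duration = 10 + 4 = 14
Backward pass: LF(M) = deadline = 27; LS(M) = 27 - 2 = 25
LF(A3) = LS(M) - sum(successors on chain A) = 25 - 6 = 19
LS = LF - duration = 19 - 4 = 15
Total float = LS - ES = 15 - 10 = 5

5


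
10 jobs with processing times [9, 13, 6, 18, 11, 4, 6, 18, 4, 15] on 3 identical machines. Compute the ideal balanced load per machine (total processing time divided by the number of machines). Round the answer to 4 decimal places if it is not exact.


Total processing time = 9 + 13 + 6 + 18 + 11 + 4 + 6 + 18 + 4 + 15 = 104
Number of machines = 3
Ideal balanced load = 104 / 3 = 34.6667

34.6667


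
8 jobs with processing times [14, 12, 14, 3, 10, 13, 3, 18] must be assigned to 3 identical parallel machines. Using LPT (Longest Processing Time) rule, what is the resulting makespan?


Sort jobs in decreasing order (LPT): [18, 14, 14, 13, 12, 10, 3, 3]
Assign each job to the least loaded machine:
  Machine 1: jobs [18, 10], load = 28
  Machine 2: jobs [14, 13, 3], load = 30
  Machine 3: jobs [14, 12, 3], load = 29
Makespan = max load = 30

30


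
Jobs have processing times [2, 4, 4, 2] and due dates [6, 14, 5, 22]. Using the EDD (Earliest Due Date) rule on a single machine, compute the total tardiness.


Sort by due date (EDD order): [(4, 5), (2, 6), (4, 14), (2, 22)]
Compute completion times and tardiness:
  Job 1: p=4, d=5, C=4, tardiness=max(0,4-5)=0
  Job 2: p=2, d=6, C=6, tardiness=max(0,6-6)=0
  Job 3: p=4, d=14, C=10, tardiness=max(0,10-14)=0
  Job 4: p=2, d=22, C=12, tardiness=max(0,12-22)=0
Total tardiness = 0

0


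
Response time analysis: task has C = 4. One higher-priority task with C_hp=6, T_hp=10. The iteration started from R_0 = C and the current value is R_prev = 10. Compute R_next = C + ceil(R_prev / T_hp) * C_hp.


R_next = C + ceil(R_prev / T_hp) * C_hp
ceil(10 / 10) = ceil(1.0) = 1
Interference = 1 * 6 = 6
R_next = 4 + 6 = 10
R_next = R_prev, so the iteration has converged (response time = 10).

10


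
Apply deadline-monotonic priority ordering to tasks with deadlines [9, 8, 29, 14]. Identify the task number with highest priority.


Sort tasks by relative deadline (ascending):
  Task 2: deadline = 8
  Task 1: deadline = 9
  Task 4: deadline = 14
  Task 3: deadline = 29
Priority order (highest first): [2, 1, 4, 3]
Highest priority task = 2

2


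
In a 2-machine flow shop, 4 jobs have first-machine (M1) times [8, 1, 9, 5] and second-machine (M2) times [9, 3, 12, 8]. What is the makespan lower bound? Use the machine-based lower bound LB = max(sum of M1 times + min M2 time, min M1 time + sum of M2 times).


LB1 = sum(M1 times) + min(M2 times) = 23 + 3 = 26
LB2 = min(M1 times) + sum(M2 times) = 1 + 32 = 33
Lower bound = max(LB1, LB2) = max(26, 33) = 33

33


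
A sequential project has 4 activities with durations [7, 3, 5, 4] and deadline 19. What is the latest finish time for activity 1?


LF(activity 1) = deadline - sum of successor durations
Successors: activities 2 through 4 with durations [3, 5, 4]
Sum of successor durations = 12
LF = 19 - 12 = 7

7


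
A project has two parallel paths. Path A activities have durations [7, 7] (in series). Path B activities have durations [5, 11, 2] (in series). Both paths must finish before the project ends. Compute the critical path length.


Path A total = 7 + 7 = 14
Path B total = 5 + 11 + 2 = 18
Critical path = longest path = max(14, 18) = 18

18


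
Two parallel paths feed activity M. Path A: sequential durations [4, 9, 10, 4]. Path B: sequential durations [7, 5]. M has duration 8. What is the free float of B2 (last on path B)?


ES(B2) = sum of predecessors on chain B = 7
EF(B2) = ES + duration = 7 + 5 = 12
Successor of B2 is M. ES(M) = max(sum(A), sum(B)) = max(27, 12) = 27
Free float = ES(successor) - EF(current) = 27 - 12 = 15

15


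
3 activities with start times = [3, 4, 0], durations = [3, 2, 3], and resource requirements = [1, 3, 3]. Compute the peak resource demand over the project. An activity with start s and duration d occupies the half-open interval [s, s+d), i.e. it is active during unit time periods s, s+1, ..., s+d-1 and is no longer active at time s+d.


Each activity i is active on [start_i, start_i + duration_i).
Compute total resource usage per time slot:
  t=0: active resources = [3], total = 3
  t=1: active resources = [3], total = 3
  t=2: active resources = [3], total = 3
  t=3: active resources = [1], total = 1
  t=4: active resources = [1, 3], total = 4
  t=5: active resources = [1, 3], total = 4
Peak resource demand = 4

4
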